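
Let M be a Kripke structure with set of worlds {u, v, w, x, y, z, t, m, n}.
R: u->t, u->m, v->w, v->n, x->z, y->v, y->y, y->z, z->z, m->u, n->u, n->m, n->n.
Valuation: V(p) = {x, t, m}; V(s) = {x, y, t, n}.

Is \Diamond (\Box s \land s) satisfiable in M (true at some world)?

Let φ = \Diamond (\Box s \land s). Evaluate φ at each world:
  u (successors {t, m}): φ is true.
  v (successors {w, n}): φ is false.
  w (successors ∅): φ is false.
  x (successors {z}): φ is false.
  y (successors {v, y, z}): φ is false.
  z (successors {z}): φ is false.
  t (successors ∅): φ is false.
  m (successors {u}): φ is false.
  n (successors {u, m, n}): φ is false.
Detail at u (witness):
  At u: \Diamond (\Box s \land s) requires \Box s \land s at some successor in {t, m}.
    \Box s \land s holds at t, so \Diamond (\Box s \land s) is true at u.
      At t: \Box s is true, s is true, so \Box s \land s is true.

Yes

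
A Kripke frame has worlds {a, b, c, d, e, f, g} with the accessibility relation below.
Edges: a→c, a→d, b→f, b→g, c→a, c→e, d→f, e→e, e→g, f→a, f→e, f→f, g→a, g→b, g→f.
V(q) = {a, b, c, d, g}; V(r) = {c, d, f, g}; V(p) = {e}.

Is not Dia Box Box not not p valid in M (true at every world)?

Yes

Let φ = not Dia Box Box not not p. Evaluate φ at each world:
  a (successors {c, d}): φ is true.
  b (successors {f, g}): φ is true.
  c (successors {a, e}): φ is true.
  d (successors {f}): φ is true.
  e (successors {e, g}): φ is true.
  f (successors {a, e, f}): φ is true.
  g (successors {a, b, f}): φ is true.
For instance, at g:
  At g: Dia Box Box not not p is false, so not Dia Box Box not not p is true.
    At g: Dia Box Box not not p requires Box Box not not p at some successor in {a, b, f}.
      At a: Box Box not not p is false.
      At b: Box Box not not p is false.
      At f: Box Box not not p is false.
    So Dia Box Box not not p is false at g.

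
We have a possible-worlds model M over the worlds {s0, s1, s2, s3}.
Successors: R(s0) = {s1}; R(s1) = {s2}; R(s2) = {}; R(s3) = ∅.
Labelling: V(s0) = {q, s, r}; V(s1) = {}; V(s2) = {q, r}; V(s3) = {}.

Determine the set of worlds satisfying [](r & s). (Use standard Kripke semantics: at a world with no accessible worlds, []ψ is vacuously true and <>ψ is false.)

s2, s3

Let φ = [](r & s). Evaluate φ at each world:
  s0 (successors {s1}): φ is false.
  s1 (successors {s2}): φ is false.
  s2 (successors ∅): φ is true.
  s3 (successors ∅): φ is true.
For instance, at s1:
  At s1: [](r & s) requires r & s at every successor {s2}.
    r & s fails at s2, so [](r & s) is false at s1.
Satisfying worlds: {s2, s3}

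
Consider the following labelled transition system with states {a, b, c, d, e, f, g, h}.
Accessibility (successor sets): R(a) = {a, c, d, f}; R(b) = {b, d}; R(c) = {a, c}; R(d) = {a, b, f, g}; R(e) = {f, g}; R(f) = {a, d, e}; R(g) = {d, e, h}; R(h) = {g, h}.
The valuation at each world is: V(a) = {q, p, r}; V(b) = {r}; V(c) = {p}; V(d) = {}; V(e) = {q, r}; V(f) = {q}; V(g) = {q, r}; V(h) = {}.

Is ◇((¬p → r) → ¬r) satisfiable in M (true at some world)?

Recall that ◇ψ holds at a world iff ψ holds at some accessible world.
Let φ = ◇((¬p → r) → ¬r). Evaluate φ at each world:
  a (successors {a, c, d, f}): φ is true.
  b (successors {b, d}): φ is true.
  c (successors {a, c}): φ is true.
  d (successors {a, b, f, g}): φ is true.
  e (successors {f, g}): φ is true.
  f (successors {a, d, e}): φ is true.
  g (successors {d, e, h}): φ is true.
  h (successors {g, h}): φ is true.
Detail at a (witness):
  At a: ◇((¬p → r) → ¬r) requires (¬p → r) → ¬r at some successor in {a, c, d, f}.
    (¬p → r) → ¬r holds at c, so ◇((¬p → r) → ¬r) is true at a.

Yes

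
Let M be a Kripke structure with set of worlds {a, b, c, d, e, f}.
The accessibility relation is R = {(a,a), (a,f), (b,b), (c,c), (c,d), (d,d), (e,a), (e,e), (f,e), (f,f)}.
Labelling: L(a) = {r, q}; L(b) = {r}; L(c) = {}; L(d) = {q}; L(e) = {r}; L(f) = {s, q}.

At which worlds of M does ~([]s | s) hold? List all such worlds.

a, b, c, d, e

Recall that []ψ holds at a world iff ψ holds at every accessible world, and <>ψ holds iff ψ holds at some accessible world.
Let φ = ~([]s | s). Evaluate φ at each world:
  a (successors {a, f}): φ is true.
  b (successors {b}): φ is true.
  c (successors {c, d}): φ is true.
  d (successors {d}): φ is true.
  e (successors {a, e}): φ is true.
  f (successors {e, f}): φ is false.
For instance, at d:
  At d: []s | s is false, so ~([]s | s) is true.
    At d: []s is false, s is false, so []s | s is false.
      At d: []s requires s at every successor {d}.
        s fails at d, so []s is false at d.
Satisfying worlds: {a, b, c, d, e}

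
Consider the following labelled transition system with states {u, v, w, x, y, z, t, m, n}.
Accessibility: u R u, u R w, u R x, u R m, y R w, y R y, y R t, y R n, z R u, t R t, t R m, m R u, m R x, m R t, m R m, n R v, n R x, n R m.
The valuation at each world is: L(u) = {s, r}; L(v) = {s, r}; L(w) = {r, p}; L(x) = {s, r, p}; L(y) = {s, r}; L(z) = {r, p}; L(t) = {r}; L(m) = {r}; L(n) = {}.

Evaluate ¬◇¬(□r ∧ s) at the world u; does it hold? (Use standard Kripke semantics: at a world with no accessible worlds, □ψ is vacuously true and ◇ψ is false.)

At u: ◇¬(□r ∧ s) is true, so ¬◇¬(□r ∧ s) is false.
  At u: ◇¬(□r ∧ s) requires ¬(□r ∧ s) at some successor in {u, w, x, m}.
    ¬(□r ∧ s) holds at w, so ◇¬(□r ∧ s) is true at u.
      At w: □r ∧ s is false, so ¬(□r ∧ s) is true.

No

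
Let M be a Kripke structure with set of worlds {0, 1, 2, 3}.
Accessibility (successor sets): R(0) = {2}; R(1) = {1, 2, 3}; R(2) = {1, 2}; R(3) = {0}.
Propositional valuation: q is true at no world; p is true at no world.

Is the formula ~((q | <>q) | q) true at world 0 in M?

Yes

At 0: (q | <>q) | q is false, so ~((q | <>q) | q) is true.
  At 0: q | <>q is false, q is false, so (q | <>q) | q is false.
    At 0: q is false, <>q is false, so q | <>q is false.
      At 0: <>q requires q at some successor in {2}.
        At 2: q is false.
      So <>q is false at 0.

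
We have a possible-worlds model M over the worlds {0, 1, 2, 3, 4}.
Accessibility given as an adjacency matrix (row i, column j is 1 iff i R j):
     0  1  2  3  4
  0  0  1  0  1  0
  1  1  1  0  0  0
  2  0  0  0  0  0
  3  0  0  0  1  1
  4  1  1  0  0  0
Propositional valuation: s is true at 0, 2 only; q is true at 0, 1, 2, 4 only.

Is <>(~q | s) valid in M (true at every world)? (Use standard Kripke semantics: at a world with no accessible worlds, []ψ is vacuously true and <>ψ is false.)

Let φ = <>(~q | s). Evaluate φ at each world:
  0 (successors {1, 3}): φ is true.
  1 (successors {0, 1}): φ is true.
  2 (successors ∅): φ is false.
  3 (successors {3, 4}): φ is true.
  4 (successors {0, 1}): φ is true.
Detail at 2 (counterexample):
  At 2: no accessible worlds, so <>(~q | s) is false.

No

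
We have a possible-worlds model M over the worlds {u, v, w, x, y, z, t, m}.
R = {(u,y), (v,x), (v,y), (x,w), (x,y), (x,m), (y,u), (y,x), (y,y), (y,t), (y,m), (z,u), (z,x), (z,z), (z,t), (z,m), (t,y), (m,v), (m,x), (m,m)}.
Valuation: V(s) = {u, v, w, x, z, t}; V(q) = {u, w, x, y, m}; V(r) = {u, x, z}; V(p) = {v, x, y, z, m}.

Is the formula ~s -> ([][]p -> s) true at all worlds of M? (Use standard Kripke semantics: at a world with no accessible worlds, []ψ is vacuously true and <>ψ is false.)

Yes

Let φ = ~s -> ([][]p -> s). Evaluate φ at each world:
  u (successors {y}): φ is true.
  v (successors {x, y}): φ is true.
  w (successors ∅): φ is true.
  x (successors {w, y, m}): φ is true.
  y (successors {u, x, y, t, m}): φ is true.
  z (successors {u, x, z, t, m}): φ is true.
  t (successors {y}): φ is true.
  m (successors {v, x, m}): φ is true.
For instance, at y:
  At y: ~s is true, [][]p -> s is true, so ~s -> ([][]p -> s) is true.
    At y: [][]p is false, s is false, so [][]p -> s is true.
      At y: [][]p requires []p at every successor {u, x, y, t, m}.
        []p fails at x, so [][]p is false at y.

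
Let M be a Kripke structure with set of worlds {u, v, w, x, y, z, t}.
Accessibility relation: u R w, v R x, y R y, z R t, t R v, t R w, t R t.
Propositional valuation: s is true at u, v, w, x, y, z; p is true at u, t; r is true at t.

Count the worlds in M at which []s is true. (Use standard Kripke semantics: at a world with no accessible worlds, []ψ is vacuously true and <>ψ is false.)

Let φ = []s. Evaluate φ at each world:
  u (successors {w}): φ is true.
  v (successors {x}): φ is true.
  w (successors ∅): φ is true.
  x (successors ∅): φ is true.
  y (successors {y}): φ is true.
  z (successors {t}): φ is false.
  t (successors {v, w, t}): φ is false.
For instance, at u:
  At u: []s requires s at every successor {w}.
    At w: s is true.
  So []s is true at u.
Satisfying worlds: {u, v, w, x, y}

5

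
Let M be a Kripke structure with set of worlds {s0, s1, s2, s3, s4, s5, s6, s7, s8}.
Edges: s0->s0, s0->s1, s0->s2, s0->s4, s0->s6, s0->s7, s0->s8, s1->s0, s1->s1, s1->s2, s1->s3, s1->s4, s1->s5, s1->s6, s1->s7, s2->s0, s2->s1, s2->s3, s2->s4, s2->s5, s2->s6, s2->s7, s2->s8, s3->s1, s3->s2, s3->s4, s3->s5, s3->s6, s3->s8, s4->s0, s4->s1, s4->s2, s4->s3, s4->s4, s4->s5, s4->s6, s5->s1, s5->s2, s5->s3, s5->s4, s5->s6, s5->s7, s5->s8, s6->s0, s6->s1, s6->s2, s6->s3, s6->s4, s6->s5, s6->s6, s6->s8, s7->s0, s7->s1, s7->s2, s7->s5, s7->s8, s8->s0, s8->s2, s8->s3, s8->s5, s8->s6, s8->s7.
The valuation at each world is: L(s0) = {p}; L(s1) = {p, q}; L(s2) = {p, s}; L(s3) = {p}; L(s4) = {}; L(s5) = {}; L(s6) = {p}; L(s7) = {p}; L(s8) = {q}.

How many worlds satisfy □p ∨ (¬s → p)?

6

Let φ = □p ∨ (¬s → p). Evaluate φ at each world:
  s0 (successors {s0, s1, s2, s4, s6, s7, s8}): φ is true.
  s1 (successors {s0, s1, s2, s3, s4, s5, s6, s7}): φ is true.
  s2 (successors {s0, s1, s3, s4, s5, s6, s7, s8}): φ is true.
  s3 (successors {s1, s2, s4, s5, s6, s8}): φ is true.
  s4 (successors {s0, s1, s2, s3, s4, s5, s6}): φ is false.
  s5 (successors {s1, s2, s3, s4, s6, s7, s8}): φ is false.
  s6 (successors {s0, s1, s2, s3, s4, s5, s6, s8}): φ is true.
  s7 (successors {s0, s1, s2, s5, s8}): φ is true.
  s8 (successors {s0, s2, s3, s5, s6, s7}): φ is false.
For instance, at s1:
  At s1: □p is false, ¬s → p is true, so □p ∨ (¬s → p) is true.
    At s1: □p requires p at every successor {s0, s1, s2, s3, s4, s5, s6, s7}.
      p fails at s4, so □p is false at s1.
Satisfying worlds: {s0, s1, s2, s3, s6, s7}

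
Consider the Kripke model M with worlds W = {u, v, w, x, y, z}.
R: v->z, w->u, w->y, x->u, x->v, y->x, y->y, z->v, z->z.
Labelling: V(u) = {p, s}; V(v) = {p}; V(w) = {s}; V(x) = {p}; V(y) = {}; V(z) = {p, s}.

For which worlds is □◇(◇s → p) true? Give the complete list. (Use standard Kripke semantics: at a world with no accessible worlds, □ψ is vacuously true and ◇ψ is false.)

u, v, y, z

Let φ = □◇(◇s → p). Evaluate φ at each world:
  u (successors ∅): φ is true.
  v (successors {z}): φ is true.
  w (successors {u, y}): φ is false.
  x (successors {u, v}): φ is false.
  y (successors {x, y}): φ is true.
  z (successors {v, z}): φ is true.
For instance, at x:
  At x: □◇(◇s → p) requires ◇(◇s → p) at every successor {u, v}.
    ◇(◇s → p) fails at u, so □◇(◇s → p) is false at x.
      At u: no accessible worlds, so ◇(◇s → p) is false.
Satisfying worlds: {u, v, y, z}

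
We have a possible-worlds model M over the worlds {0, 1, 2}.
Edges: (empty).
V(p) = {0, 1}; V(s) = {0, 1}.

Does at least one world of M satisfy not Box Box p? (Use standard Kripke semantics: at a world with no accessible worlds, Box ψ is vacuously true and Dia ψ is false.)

No

Let φ = not Box Box p. Evaluate φ at each world:
  0 (successors ∅): φ is false.
  1 (successors ∅): φ is false.
  2 (successors ∅): φ is false.
For instance, at 2:
  At 2: Box Box p is true, so not Box Box p is false.
    At 2: no accessible worlds, so Box Box p holds vacuously.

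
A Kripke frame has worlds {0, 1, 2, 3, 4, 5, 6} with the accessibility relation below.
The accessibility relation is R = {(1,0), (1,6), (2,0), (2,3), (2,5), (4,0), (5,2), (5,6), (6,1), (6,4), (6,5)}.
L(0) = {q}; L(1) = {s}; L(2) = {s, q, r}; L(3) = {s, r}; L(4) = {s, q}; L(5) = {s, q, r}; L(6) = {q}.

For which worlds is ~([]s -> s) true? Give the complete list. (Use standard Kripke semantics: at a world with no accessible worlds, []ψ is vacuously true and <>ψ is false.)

0, 6

Recall that []ψ holds at a world iff ψ holds at every accessible world, and <>ψ holds iff ψ holds at some accessible world.
Let φ = ~([]s -> s). Evaluate φ at each world:
  0 (successors ∅): φ is true.
  1 (successors {0, 6}): φ is false.
  2 (successors {0, 3, 5}): φ is false.
  3 (successors ∅): φ is false.
  4 (successors {0}): φ is false.
  5 (successors {2, 6}): φ is false.
  6 (successors {1, 4, 5}): φ is true.
For instance, at 2:
  At 2: []s -> s is true, so ~([]s -> s) is false.
    At 2: []s is false, s is true, so []s -> s is true.
      At 2: []s requires s at every successor {0, 3, 5}.
        s fails at 0, so []s is false at 2.
Satisfying worlds: {0, 6}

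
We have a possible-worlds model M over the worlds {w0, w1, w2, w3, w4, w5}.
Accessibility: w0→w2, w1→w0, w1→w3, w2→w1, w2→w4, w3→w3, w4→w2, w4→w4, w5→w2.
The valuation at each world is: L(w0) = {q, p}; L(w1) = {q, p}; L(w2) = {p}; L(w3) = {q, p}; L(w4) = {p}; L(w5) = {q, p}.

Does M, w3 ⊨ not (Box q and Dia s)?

Yes

At w3: Box q and Dia s is false, so not (Box q and Dia s) is true.
  At w3: Box q is true, Dia s is false, so Box q and Dia s is false.
    At w3: Box q requires q at every successor {w3}.
      At w3: q is true.
    So Box q is true at w3.
    At w3: Dia s requires s at some successor in {w3}.
      At w3: s is false.
    So Dia s is false at w3.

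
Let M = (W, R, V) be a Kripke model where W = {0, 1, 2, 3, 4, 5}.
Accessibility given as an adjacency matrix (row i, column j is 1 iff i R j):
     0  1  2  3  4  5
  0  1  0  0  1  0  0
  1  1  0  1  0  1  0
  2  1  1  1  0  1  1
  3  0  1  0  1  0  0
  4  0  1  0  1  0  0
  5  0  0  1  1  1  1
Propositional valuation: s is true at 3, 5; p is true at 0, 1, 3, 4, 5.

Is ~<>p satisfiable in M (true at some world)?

No

Recall that <>ψ holds at a world iff ψ holds at some accessible world.
Let φ = ~<>p. Evaluate φ at each world:
  0 (successors {0, 3}): φ is false.
  1 (successors {0, 2, 4}): φ is false.
  2 (successors {0, 1, 2, 4, 5}): φ is false.
  3 (successors {1, 3}): φ is false.
  4 (successors {1, 3}): φ is false.
  5 (successors {2, 3, 4, 5}): φ is false.
For instance, at 5:
  At 5: <>p is true, so ~<>p is false.
    At 5: <>p requires p at some successor in {2, 3, 4, 5}.
      p holds at 3, so <>p is true at 5.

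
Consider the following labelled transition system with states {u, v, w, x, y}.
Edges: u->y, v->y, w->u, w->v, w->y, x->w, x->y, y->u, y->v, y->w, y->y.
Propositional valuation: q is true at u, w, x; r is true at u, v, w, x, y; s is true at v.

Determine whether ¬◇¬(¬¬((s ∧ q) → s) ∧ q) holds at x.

At x: ◇¬(¬¬((s ∧ q) → s) ∧ q) is true, so ¬◇¬(¬¬((s ∧ q) → s) ∧ q) is false.
  At x: ◇¬(¬¬((s ∧ q) → s) ∧ q) requires ¬(¬¬((s ∧ q) → s) ∧ q) at some successor in {w, y}.
    ¬(¬¬((s ∧ q) → s) ∧ q) holds at y, so ◇¬(¬¬((s ∧ q) → s) ∧ q) is true at x.

No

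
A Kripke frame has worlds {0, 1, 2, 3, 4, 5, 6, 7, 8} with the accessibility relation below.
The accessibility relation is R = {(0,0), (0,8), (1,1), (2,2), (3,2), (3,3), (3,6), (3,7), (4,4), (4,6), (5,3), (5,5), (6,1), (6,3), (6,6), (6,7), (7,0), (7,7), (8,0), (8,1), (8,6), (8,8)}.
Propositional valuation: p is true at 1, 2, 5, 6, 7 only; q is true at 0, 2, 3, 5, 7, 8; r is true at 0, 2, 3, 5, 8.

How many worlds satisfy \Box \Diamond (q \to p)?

6

Let φ = \Box \Diamond (q \to p). Evaluate φ at each world:
  0 (successors {0, 8}): φ is false.
  1 (successors {1}): φ is true.
  2 (successors {2}): φ is true.
  3 (successors {2, 3, 6, 7}): φ is true.
  4 (successors {4, 6}): φ is true.
  5 (successors {3, 5}): φ is true.
  6 (successors {1, 3, 6, 7}): φ is true.
  7 (successors {0, 7}): φ is false.
  8 (successors {0, 1, 6, 8}): φ is false.
For instance, at 1:
  At 1: \Box \Diamond (q \to p) requires \Diamond (q \to p) at every successor {1}.
      At 1: \Diamond (q \to p) requires q \to p at some successor in {1}.
        q \to p holds at 1, so \Diamond (q \to p) is true at 1.
  So \Box \Diamond (q \to p) is true at 1.
Satisfying worlds: {1, 2, 3, 4, 5, 6}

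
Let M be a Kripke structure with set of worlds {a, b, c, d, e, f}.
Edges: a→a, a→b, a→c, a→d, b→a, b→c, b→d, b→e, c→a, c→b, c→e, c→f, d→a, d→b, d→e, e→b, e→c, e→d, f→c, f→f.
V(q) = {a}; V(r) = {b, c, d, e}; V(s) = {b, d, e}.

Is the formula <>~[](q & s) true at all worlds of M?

Recall that []ψ holds at a world iff ψ holds at every accessible world, and <>ψ holds iff ψ holds at some accessible world.
Let φ = <>~[](q & s). Evaluate φ at each world:
  a (successors {a, b, c, d}): φ is true.
  b (successors {a, c, d, e}): φ is true.
  c (successors {a, b, e, f}): φ is true.
  d (successors {a, b, e}): φ is true.
  e (successors {b, c, d}): φ is true.
  f (successors {c, f}): φ is true.
For instance, at a:
  At a: <>~[](q & s) requires ~[](q & s) at some successor in {a, b, c, d}.
    ~[](q & s) holds at a, so <>~[](q & s) is true at a.
      At a: [](q & s) is false, so ~[](q & s) is true.

Yes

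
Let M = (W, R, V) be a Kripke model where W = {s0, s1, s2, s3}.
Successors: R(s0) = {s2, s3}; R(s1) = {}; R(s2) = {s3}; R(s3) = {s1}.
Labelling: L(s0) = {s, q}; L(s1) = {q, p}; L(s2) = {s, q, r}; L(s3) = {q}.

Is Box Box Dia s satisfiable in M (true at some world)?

Yes

Recall that Box ψ holds at a world iff ψ holds at every accessible world, and Dia ψ holds iff ψ holds at some accessible world.
Let φ = Box Box Dia s. Evaluate φ at each world:
  s0 (successors {s2, s3}): φ is false.
  s1 (successors ∅): φ is true.
  s2 (successors {s3}): φ is false.
  s3 (successors {s1}): φ is true.
Detail at s1 (witness):
  At s1: no accessible worlds, so Box Box Dia s holds vacuously.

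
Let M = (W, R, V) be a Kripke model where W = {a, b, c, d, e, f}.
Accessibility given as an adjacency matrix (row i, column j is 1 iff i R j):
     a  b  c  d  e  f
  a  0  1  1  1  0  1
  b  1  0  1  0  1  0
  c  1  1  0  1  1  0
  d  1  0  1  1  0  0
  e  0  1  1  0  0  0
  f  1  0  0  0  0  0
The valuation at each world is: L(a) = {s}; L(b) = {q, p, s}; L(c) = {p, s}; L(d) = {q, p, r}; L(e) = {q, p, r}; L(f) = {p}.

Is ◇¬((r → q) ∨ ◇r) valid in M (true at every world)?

Let φ = ◇¬((r → q) ∨ ◇r). Evaluate φ at each world:
  a (successors {b, c, d, f}): φ is false.
  b (successors {a, c, e}): φ is false.
  c (successors {a, b, d, e}): φ is false.
  d (successors {a, c, d}): φ is false.
  e (successors {b, c}): φ is false.
  f (successors {a}): φ is false.
Detail at a (counterexample):
  At a: ◇¬((r → q) ∨ ◇r) requires ¬((r → q) ∨ ◇r) at some successor in {b, c, d, f}.
    At b: ¬((r → q) ∨ ◇r) is false.
    At c: ¬((r → q) ∨ ◇r) is false.
    At d: ¬((r → q) ∨ ◇r) is false.
    At f: ¬((r → q) ∨ ◇r) is false.
  So ◇¬((r → q) ∨ ◇r) is false at a.

No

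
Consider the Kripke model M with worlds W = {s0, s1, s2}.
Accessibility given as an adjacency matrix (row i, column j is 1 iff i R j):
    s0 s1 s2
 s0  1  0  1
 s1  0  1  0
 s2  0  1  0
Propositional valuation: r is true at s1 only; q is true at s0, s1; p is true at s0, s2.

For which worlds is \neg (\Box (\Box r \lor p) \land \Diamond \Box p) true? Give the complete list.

s1, s2

Let φ = \neg (\Box (\Box r \lor p) \land \Diamond \Box p). Evaluate φ at each world:
  s0 (successors {s0, s2}): φ is false.
  s1 (successors {s1}): φ is true.
  s2 (successors {s1}): φ is true.
For instance, at s0:
  At s0: \Box (\Box r \lor p) \land \Diamond \Box p is true, so \neg (\Box (\Box r \lor p) \land \Diamond \Box p) is false.
    At s0: \Box (\Box r \lor p) is true, \Diamond \Box p is true, so \Box (\Box r \lor p) \land \Diamond \Box p is true.
      At s0: \Box (\Box r \lor p) requires \Box r \lor p at every successor {s0, s2}.
        At s0: \Box r \lor p is true.
        At s2: \Box r \lor p is true.
      So \Box (\Box r \lor p) is true at s0.
      At s0: \Diamond \Box p requires \Box p at some successor in {s0, s2}.
        \Box p holds at s0, so \Diamond \Box p is true at s0.
Satisfying worlds: {s1, s2}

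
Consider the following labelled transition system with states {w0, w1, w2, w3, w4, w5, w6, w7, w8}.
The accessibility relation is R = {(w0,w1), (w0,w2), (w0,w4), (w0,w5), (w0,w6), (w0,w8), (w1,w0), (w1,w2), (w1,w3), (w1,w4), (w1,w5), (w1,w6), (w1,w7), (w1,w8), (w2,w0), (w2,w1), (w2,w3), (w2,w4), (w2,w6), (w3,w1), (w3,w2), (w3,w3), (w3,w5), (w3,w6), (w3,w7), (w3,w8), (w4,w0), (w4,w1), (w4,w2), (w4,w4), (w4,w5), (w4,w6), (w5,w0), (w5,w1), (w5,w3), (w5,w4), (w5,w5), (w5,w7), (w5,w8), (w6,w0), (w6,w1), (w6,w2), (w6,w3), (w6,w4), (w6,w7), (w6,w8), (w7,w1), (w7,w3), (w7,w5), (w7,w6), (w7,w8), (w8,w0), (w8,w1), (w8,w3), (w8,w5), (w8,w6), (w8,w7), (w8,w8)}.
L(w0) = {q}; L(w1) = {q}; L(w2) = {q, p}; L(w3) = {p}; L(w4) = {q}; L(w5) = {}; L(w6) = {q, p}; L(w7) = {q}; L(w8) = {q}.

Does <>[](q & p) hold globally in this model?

No

Recall that []ψ holds at a world iff ψ holds at every accessible world, and <>ψ holds iff ψ holds at some accessible world.
Let φ = <>[](q & p). Evaluate φ at each world:
  w0 (successors {w1, w2, w4, w5, w6, w8}): φ is false.
  w1 (successors {w0, w2, w3, w4, w5, w6, w7, w8}): φ is false.
  w2 (successors {w0, w1, w3, w4, w6}): φ is false.
  w3 (successors {w1, w2, w3, w5, w6, w7, w8}): φ is false.
  w4 (successors {w0, w1, w2, w4, w5, w6}): φ is false.
  w5 (successors {w0, w1, w3, w4, w5, w7, w8}): φ is false.
  w6 (successors {w0, w1, w2, w3, w4, w7, w8}): φ is false.
  w7 (successors {w1, w3, w5, w6, w8}): φ is false.
  w8 (successors {w0, w1, w3, w5, w6, w7, w8}): φ is false.
Detail at w0 (counterexample):
  At w0: <>[](q & p) requires [](q & p) at some successor in {w1, w2, w4, w5, w6, w8}.
    At w1: [](q & p) is false.
    At w2: [](q & p) is false.
    At w4: [](q & p) is false.
    At w5: [](q & p) is false.
    At w6: [](q & p) is false.
    At w8: [](q & p) is false.
  So <>[](q & p) is false at w0.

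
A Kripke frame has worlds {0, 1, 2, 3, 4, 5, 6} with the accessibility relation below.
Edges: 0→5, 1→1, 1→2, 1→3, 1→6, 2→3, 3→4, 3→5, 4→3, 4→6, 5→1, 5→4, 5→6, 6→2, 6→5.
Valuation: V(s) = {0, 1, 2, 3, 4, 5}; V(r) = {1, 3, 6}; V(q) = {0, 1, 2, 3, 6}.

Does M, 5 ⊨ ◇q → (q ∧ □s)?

No

At 5: ◇q is true, q ∧ □s is false, so ◇q → (q ∧ □s) is false.
  At 5: ◇q requires q at some successor in {1, 4, 6}.
    q holds at 1, so ◇q is true at 5.
  At 5: q is false, □s is false, so q ∧ □s is false.
    At 5: □s requires s at every successor {1, 4, 6}.
      s fails at 6, so □s is false at 5.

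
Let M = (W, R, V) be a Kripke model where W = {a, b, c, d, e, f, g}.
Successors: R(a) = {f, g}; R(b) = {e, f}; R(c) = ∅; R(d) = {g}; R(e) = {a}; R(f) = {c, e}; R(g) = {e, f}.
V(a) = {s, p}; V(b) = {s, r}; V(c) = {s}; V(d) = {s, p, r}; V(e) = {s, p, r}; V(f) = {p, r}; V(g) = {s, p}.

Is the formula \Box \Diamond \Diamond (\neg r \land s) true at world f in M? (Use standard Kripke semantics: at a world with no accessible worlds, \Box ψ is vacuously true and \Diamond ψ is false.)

No

Recall that \Box ψ holds at a world iff ψ holds at every accessible world, and \Diamond ψ holds iff ψ holds at some accessible world.
At f: \Box \Diamond \Diamond (\neg r \land s) requires \Diamond \Diamond (\neg r \land s) at every successor {c, e}.
  \Diamond \Diamond (\neg r \land s) fails at c, so \Box \Diamond \Diamond (\neg r \land s) is false at f.
    At c: no accessible worlds, so \Diamond \Diamond (\neg r \land s) is false.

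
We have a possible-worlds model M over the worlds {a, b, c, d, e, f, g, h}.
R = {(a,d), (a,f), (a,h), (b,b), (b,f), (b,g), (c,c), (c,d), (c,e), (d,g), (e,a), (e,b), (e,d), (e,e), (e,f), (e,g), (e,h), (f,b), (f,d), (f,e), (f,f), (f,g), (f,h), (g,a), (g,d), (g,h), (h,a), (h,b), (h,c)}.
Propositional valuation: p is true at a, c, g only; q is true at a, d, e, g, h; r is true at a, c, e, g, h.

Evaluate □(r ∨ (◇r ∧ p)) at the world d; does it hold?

At d: □(r ∨ (◇r ∧ p)) requires r ∨ (◇r ∧ p) at every successor {g}.
    At g: r is true, ◇r ∧ p is true, so r ∨ (◇r ∧ p) is true.
      At g: ◇r is true, p is true, so ◇r ∧ p is true.
So □(r ∨ (◇r ∧ p)) is true at d.

Yes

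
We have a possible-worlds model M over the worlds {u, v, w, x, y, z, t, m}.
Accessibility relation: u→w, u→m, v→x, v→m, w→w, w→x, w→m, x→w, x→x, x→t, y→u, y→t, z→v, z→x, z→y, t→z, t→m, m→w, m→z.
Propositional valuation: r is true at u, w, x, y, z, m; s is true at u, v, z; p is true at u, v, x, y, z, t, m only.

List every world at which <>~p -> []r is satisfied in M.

Recall that []ψ holds at a world iff ψ holds at every accessible world, and <>ψ holds iff ψ holds at some accessible world.
Let φ = <>~p -> []r. Evaluate φ at each world:
  u (successors {w, m}): φ is true.
  v (successors {x, m}): φ is true.
  w (successors {w, x, m}): φ is true.
  x (successors {w, x, t}): φ is false.
  y (successors {u, t}): φ is true.
  z (successors {v, x, y}): φ is true.
  t (successors {z, m}): φ is true.
  m (successors {w, z}): φ is true.
For instance, at z:
  At z: <>~p is false, []r is false, so <>~p -> []r is true.
    At z: <>~p requires ~p at some successor in {v, x, y}.
      At v: ~p is false.
      At x: ~p is false.
      At y: ~p is false.
    So <>~p is false at z.
    At z: []r requires r at every successor {v, x, y}.
      r fails at v, so []r is false at z.
Satisfying worlds: {u, v, w, y, z, t, m}

u, v, w, y, z, t, m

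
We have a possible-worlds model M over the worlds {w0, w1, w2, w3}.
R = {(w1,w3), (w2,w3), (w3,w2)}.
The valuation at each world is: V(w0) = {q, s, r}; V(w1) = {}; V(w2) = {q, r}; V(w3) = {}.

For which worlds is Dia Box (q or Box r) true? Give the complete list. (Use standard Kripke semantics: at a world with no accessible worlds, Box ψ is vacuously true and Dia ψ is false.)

Recall that Box ψ holds at a world iff ψ holds at every accessible world, and Dia ψ holds iff ψ holds at some accessible world.
Let φ = Dia Box (q or Box r). Evaluate φ at each world:
  w0 (successors ∅): φ is false.
  w1 (successors {w3}): φ is true.
  w2 (successors {w3}): φ is true.
  w3 (successors {w2}): φ is true.
For instance, at w3:
  At w3: Dia Box (q or Box r) requires Box (q or Box r) at some successor in {w2}.
    Box (q or Box r) holds at w2, so Dia Box (q or Box r) is true at w3.
      At w2: Box (q or Box r) requires q or Box r at every successor {w3}.
        At w3: q or Box r is true.
      So Box (q or Box r) is true at w2.
Satisfying worlds: {w1, w2, w3}

w1, w2, w3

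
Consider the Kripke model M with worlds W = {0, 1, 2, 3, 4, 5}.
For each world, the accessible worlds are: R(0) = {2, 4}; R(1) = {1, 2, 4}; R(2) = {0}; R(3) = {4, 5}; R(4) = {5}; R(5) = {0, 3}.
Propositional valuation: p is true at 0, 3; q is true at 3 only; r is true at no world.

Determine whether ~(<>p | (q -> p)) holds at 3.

No

At 3: <>p | (q -> p) is true, so ~(<>p | (q -> p)) is false.
  At 3: <>p is false, q -> p is true, so <>p | (q -> p) is true.
    At 3: <>p requires p at some successor in {4, 5}.
      At 4: p is false.
      At 5: p is false.
    So <>p is false at 3.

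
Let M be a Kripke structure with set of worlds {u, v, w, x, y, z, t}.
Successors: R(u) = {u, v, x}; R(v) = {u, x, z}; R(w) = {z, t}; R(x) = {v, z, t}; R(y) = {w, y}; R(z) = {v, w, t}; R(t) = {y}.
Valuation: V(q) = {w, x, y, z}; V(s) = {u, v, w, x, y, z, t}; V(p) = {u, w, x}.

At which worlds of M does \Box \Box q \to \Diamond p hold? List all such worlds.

u, v, w, x, y, z

Let φ = \Box \Box q \to \Diamond p. Evaluate φ at each world:
  u (successors {u, v, x}): φ is true.
  v (successors {u, x, z}): φ is true.
  w (successors {z, t}): φ is true.
  x (successors {v, z, t}): φ is true.
  y (successors {w, y}): φ is true.
  z (successors {v, w, t}): φ is true.
  t (successors {y}): φ is false.
For instance, at w:
  At w: \Box \Box q is false, \Diamond p is false, so \Box \Box q \to \Diamond p is true.
    At w: \Box \Box q requires \Box q at every successor {z, t}.
      \Box q fails at z, so \Box \Box q is false at w.
    At w: \Diamond p requires p at some successor in {z, t}.
      At z: p is false.
      At t: p is false.
    So \Diamond p is false at w.
Satisfying worlds: {u, v, w, x, y, z}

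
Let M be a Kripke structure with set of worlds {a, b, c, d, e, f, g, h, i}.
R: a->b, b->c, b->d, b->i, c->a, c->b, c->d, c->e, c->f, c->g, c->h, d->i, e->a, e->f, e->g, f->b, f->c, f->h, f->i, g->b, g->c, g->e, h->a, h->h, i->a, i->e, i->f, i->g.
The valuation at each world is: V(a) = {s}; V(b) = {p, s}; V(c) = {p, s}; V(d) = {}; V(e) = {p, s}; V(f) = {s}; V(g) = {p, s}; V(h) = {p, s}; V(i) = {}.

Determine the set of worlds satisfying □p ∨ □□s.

a, d, g, h

Let φ = □p ∨ □□s. Evaluate φ at each world:
  a (successors {b}): φ is true.
  b (successors {c, d, i}): φ is false.
  c (successors {a, b, d, e, f, g, h}): φ is false.
  d (successors {i}): φ is true.
  e (successors {a, f, g}): φ is false.
  f (successors {b, c, h, i}): φ is false.
  g (successors {b, c, e}): φ is true.
  h (successors {a, h}): φ is true.
  i (successors {a, e, f, g}): φ is false.
For instance, at h:
  At h: □p is false, □□s is true, so □p ∨ □□s is true.
    At h: □p requires p at every successor {a, h}.
      p fails at a, so □p is false at h.
    At h: □□s requires □s at every successor {a, h}.
      At a: □s is true.
      At h: □s is true.
    So □□s is true at h.
Satisfying worlds: {a, d, g, h}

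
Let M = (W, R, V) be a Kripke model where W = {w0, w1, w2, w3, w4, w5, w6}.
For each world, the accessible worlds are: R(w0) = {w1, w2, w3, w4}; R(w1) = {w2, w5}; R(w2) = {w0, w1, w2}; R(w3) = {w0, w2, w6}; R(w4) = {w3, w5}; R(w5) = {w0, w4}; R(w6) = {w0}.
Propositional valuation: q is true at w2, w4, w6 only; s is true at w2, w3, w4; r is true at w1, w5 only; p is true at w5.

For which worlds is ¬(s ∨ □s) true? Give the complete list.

w0, w1, w5, w6

Recall that □ψ holds at a world iff ψ holds at every accessible world, and ◇ψ holds iff ψ holds at some accessible world.
Let φ = ¬(s ∨ □s). Evaluate φ at each world:
  w0 (successors {w1, w2, w3, w4}): φ is true.
  w1 (successors {w2, w5}): φ is true.
  w2 (successors {w0, w1, w2}): φ is false.
  w3 (successors {w0, w2, w6}): φ is false.
  w4 (successors {w3, w5}): φ is false.
  w5 (successors {w0, w4}): φ is true.
  w6 (successors {w0}): φ is true.
For instance, at w3:
  At w3: s ∨ □s is true, so ¬(s ∨ □s) is false.
    At w3: s is true, □s is false, so s ∨ □s is true.
      At w3: □s requires s at every successor {w0, w2, w6}.
        s fails at w0, so □s is false at w3.
Satisfying worlds: {w0, w1, w5, w6}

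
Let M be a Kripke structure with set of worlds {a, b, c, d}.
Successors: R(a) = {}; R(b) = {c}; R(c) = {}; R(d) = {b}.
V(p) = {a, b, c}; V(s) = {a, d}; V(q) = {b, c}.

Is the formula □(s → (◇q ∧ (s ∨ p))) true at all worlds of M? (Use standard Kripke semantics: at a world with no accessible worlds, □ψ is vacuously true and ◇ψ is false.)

Let φ = □(s → (◇q ∧ (s ∨ p))). Evaluate φ at each world:
  a (successors ∅): φ is true.
  b (successors {c}): φ is true.
  c (successors ∅): φ is true.
  d (successors {b}): φ is true.
For instance, at b:
  At b: □(s → (◇q ∧ (s ∨ p))) requires s → (◇q ∧ (s ∨ p)) at every successor {c}.
      At c: s is false, ◇q ∧ (s ∨ p) is false, so s → (◇q ∧ (s ∨ p)) is true.
  So □(s → (◇q ∧ (s ∨ p))) is true at b.

Yes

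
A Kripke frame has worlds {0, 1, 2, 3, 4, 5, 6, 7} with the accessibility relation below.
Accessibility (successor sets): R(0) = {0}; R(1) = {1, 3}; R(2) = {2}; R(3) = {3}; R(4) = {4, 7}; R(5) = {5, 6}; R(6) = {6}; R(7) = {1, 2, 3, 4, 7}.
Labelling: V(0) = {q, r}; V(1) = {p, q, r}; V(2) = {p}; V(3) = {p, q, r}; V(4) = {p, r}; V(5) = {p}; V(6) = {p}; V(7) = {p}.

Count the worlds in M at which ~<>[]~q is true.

3

Let φ = ~<>[]~q. Evaluate φ at each world:
  0 (successors {0}): φ is true.
  1 (successors {1, 3}): φ is true.
  2 (successors {2}): φ is false.
  3 (successors {3}): φ is true.
  4 (successors {4, 7}): φ is false.
  5 (successors {5, 6}): φ is false.
  6 (successors {6}): φ is false.
  7 (successors {1, 2, 3, 4, 7}): φ is false.
For instance, at 7:
  At 7: <>[]~q is true, so ~<>[]~q is false.
    At 7: <>[]~q requires []~q at some successor in {1, 2, 3, 4, 7}.
      []~q holds at 2, so <>[]~q is true at 7.
Satisfying worlds: {0, 1, 3}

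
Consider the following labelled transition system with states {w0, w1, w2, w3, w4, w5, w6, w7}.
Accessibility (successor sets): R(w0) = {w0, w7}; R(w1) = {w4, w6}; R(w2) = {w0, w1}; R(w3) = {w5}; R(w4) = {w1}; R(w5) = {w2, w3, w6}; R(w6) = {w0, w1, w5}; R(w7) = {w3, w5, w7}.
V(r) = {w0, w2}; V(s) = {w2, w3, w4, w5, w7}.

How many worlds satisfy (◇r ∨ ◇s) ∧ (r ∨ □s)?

4

Recall that □ψ holds at a world iff ψ holds at every accessible world, and ◇ψ holds iff ψ holds at some accessible world.
Let φ = (◇r ∨ ◇s) ∧ (r ∨ □s). Evaluate φ at each world:
  w0 (successors {w0, w7}): φ is true.
  w1 (successors {w4, w6}): φ is false.
  w2 (successors {w0, w1}): φ is true.
  w3 (successors {w5}): φ is true.
  w4 (successors {w1}): φ is false.
  w5 (successors {w2, w3, w6}): φ is false.
  w6 (successors {w0, w1, w5}): φ is false.
  w7 (successors {w3, w5, w7}): φ is true.
For instance, at w1:
  At w1: ◇r ∨ ◇s is true, r ∨ □s is false, so (◇r ∨ ◇s) ∧ (r ∨ □s) is false.
    At w1: ◇r is false, ◇s is true, so ◇r ∨ ◇s is true.
      At w1: ◇r requires r at some successor in {w4, w6}.
        At w4: r is false.
        At w6: r is false.
      So ◇r is false at w1.
      At w1: ◇s requires s at some successor in {w4, w6}.
        s holds at w4, so ◇s is true at w1.
    At w1: r is false, □s is false, so r ∨ □s is false.
      At w1: □s requires s at every successor {w4, w6}.
        s fails at w6, so □s is false at w1.
Satisfying worlds: {w0, w2, w3, w7}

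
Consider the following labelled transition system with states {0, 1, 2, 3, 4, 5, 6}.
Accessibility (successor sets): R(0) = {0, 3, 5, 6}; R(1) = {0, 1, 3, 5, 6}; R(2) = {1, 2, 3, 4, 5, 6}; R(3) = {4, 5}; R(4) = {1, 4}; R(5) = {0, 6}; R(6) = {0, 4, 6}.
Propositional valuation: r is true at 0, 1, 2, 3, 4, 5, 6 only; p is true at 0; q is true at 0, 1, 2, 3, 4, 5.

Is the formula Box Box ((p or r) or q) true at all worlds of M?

Yes

Recall that Box ψ holds at a world iff ψ holds at every accessible world, and Dia ψ holds iff ψ holds at some accessible world.
Let φ = Box Box ((p or r) or q). Evaluate φ at each world:
  0 (successors {0, 3, 5, 6}): φ is true.
  1 (successors {0, 1, 3, 5, 6}): φ is true.
  2 (successors {1, 2, 3, 4, 5, 6}): φ is true.
  3 (successors {4, 5}): φ is true.
  4 (successors {1, 4}): φ is true.
  5 (successors {0, 6}): φ is true.
  6 (successors {0, 4, 6}): φ is true.
For instance, at 4:
  At 4: Box Box ((p or r) or q) requires Box ((p or r) or q) at every successor {1, 4}.
      At 1: Box ((p or r) or q) requires (p or r) or q at every successor {0, 1, 3, 5, 6}.
        At 0: (p or r) or q is true.
        At 1: (p or r) or q is true.
        At 3: (p or r) or q is true.
        At 5: (p or r) or q is true.
        At 6: (p or r) or q is true.
      So Box ((p or r) or q) is true at 1.
      At 4: Box ((p or r) or q) requires (p or r) or q at every successor {1, 4}.
        At 1: (p or r) or q is true.
        At 4: (p or r) or q is true.
      So Box ((p or r) or q) is true at 4.
  So Box Box ((p or r) or q) is true at 4.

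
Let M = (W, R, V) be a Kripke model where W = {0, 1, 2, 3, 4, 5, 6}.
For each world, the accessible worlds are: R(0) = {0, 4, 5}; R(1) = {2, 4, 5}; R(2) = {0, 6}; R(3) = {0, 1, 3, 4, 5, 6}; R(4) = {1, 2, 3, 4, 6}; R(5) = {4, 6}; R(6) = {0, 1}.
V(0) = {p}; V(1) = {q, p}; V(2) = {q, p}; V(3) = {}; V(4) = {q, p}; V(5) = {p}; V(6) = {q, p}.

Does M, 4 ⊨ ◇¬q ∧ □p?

Recall that □ψ holds at a world iff ψ holds at every accessible world, and ◇ψ holds iff ψ holds at some accessible world.
At 4: ◇¬q is true, □p is false, so ◇¬q ∧ □p is false.
  At 4: ◇¬q requires ¬q at some successor in {1, 2, 3, 4, 6}.
    ¬q holds at 3, so ◇¬q is true at 4.
  At 4: □p requires p at every successor {1, 2, 3, 4, 6}.
    p fails at 3, so □p is false at 4.

No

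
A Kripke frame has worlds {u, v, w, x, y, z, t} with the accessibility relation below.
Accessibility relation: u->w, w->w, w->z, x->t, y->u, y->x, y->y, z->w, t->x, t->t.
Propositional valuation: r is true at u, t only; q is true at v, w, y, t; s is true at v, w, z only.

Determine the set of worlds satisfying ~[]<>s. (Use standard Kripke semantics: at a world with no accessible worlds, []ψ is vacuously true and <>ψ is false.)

x, y, t

Let φ = ~[]<>s. Evaluate φ at each world:
  u (successors {w}): φ is false.
  v (successors ∅): φ is false.
  w (successors {w, z}): φ is false.
  x (successors {t}): φ is true.
  y (successors {u, x, y}): φ is true.
  z (successors {w}): φ is false.
  t (successors {x, t}): φ is true.
For instance, at z:
  At z: []<>s is true, so ~[]<>s is false.
    At z: []<>s requires <>s at every successor {w}.
      At w: <>s is true.
    So []<>s is true at z.
Satisfying worlds: {x, y, t}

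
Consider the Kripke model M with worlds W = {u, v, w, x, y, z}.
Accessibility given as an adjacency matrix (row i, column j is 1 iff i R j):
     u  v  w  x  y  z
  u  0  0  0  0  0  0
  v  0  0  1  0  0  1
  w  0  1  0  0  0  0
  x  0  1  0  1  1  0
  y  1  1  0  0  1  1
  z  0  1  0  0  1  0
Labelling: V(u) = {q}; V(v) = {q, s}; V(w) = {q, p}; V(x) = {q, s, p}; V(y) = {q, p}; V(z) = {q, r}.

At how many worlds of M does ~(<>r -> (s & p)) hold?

2

Recall that <>ψ holds at a world iff ψ holds at some accessible world.
Let φ = ~(<>r -> (s & p)). Evaluate φ at each world:
  u (successors ∅): φ is false.
  v (successors {w, z}): φ is true.
  w (successors {v}): φ is false.
  x (successors {v, x, y}): φ is false.
  y (successors {u, v, y, z}): φ is true.
  z (successors {v, y}): φ is false.
For instance, at z:
  At z: <>r -> (s & p) is true, so ~(<>r -> (s & p)) is false.
    At z: <>r is false, s & p is false, so <>r -> (s & p) is true.
      At z: <>r requires r at some successor in {v, y}.
        At v: r is false.
        At y: r is false.
      So <>r is false at z.
Satisfying worlds: {v, y}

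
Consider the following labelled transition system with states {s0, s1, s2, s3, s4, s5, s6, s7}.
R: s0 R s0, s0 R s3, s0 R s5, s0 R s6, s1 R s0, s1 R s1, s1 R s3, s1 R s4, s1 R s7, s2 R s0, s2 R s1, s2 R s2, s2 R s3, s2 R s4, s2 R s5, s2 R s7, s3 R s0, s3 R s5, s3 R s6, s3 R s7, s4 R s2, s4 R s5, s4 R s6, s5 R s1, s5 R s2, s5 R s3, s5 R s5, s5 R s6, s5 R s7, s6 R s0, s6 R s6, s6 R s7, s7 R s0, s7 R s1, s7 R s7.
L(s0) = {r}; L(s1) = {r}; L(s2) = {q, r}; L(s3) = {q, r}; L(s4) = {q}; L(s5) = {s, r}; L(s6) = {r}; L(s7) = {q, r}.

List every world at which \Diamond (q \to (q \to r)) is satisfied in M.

Let φ = \Diamond (q \to (q \to r)). Evaluate φ at each world:
  s0 (successors {s0, s3, s5, s6}): φ is true.
  s1 (successors {s0, s1, s3, s4, s7}): φ is true.
  s2 (successors {s0, s1, s2, s3, s4, s5, s7}): φ is true.
  s3 (successors {s0, s5, s6, s7}): φ is true.
  s4 (successors {s2, s5, s6}): φ is true.
  s5 (successors {s1, s2, s3, s5, s6, s7}): φ is true.
  s6 (successors {s0, s6, s7}): φ is true.
  s7 (successors {s0, s1, s7}): φ is true.
For instance, at s4:
  At s4: \Diamond (q \to (q \to r)) requires q \to (q \to r) at some successor in {s2, s5, s6}.
    q \to (q \to r) holds at s2, so \Diamond (q \to (q \to r)) is true at s4.
Satisfying worlds: {s0, s1, s2, s3, s4, s5, s6, s7}

s0, s1, s2, s3, s4, s5, s6, s7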